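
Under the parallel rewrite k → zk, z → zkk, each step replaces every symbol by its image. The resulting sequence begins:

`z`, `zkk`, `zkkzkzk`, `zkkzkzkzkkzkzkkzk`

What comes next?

Applying the rule to each of the 17 symbols of zkkzkzkzkkzkzkkzk gives the pieces zkk zk zk zkk zk zkk zk zkk zk zk zkk zk zkk zk zk zkk zk, which concatenate to the answer.

zkkzkzkzkkzkzkkzkzkkzkzkzkkzkzkkzkzkzkkzk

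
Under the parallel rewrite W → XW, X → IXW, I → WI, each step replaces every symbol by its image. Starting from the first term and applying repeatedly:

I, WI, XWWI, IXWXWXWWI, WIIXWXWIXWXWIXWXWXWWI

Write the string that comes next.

XWWIWIIXWXWIXWXWWIIXWXWIXWXWWIIXWXWIXWXWIXWXWXWWI

Applying the rule to each of the 21 symbols of WIIXWXWIXWXWIXWXWXWWI gives the pieces XW WI WI IXW XW IXW XW WI IXW XW IXW XW WI IXW XW IXW XW IXW XW XW WI, which concatenate to the answer.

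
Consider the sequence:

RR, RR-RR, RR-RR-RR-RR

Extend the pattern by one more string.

RR-RR-RR-RR-RR-RR-RR-RR

s(k+1) = s(k)·-·s(k) — each term doubles the last with '-' between the halves.
So the next term is two copies of RR-RR-RR-RR with '-' between the halves.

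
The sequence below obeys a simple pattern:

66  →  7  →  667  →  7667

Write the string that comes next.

From term 3 onward, concatenate the second-to-last term with the last: 66·7 = 667, 7·667 = 7667, …
Continuing: 667 · 7667 gives term 5.

6677667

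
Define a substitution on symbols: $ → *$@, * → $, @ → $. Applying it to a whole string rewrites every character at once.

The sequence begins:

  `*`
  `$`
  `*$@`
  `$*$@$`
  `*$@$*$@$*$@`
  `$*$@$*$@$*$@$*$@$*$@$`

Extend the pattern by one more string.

*$@$*$@$*$@$*$@$*$@$*$@$*$@$*$@$*$@$*$@$*$@

Applying the rule to each of the 21 symbols of $*$@$*$@$*$@$*$@$*$@$ gives the pieces *$@ $ *$@ $ *$@ $ *$@ $ *$@ $ *$@ $ *$@ $ *$@ $ *$@ $ *$@ $ *$@, which concatenate to the answer.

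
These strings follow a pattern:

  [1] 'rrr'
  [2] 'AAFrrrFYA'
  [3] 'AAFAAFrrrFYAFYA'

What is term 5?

AAFAAFAAFAAFrrrFYAFYAFYAFYA

Each term wraps the previous one in AAF on the left and FYA on the right.
From AAFAAFrrrFYAFYA, 2 further steps: AAFAAFrrrFYAFYA → AAFAAFAAFrrrFYAFYAFYA → (answer).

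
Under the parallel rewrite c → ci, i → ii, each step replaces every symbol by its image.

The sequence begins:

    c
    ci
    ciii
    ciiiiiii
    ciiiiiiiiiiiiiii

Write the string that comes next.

ciiiiiiiiiiiiiiiiiiiiiiiiiiiiiii

φ(ciiiiiiiiiiiiiii) expands symbol-by-symbol to ci ii ii ii ii ii ii ii ii ii ii ii ii ii ii ii; joining the 16 pieces gives the next term.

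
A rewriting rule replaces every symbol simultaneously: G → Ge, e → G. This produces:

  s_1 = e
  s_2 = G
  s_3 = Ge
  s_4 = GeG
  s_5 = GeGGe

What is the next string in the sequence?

Apply φ to GeGGe symbol by symbol: G→Ge, e→G, G→Ge, G→Ge, e→G; joined: Ge G Ge Ge G.

GeGGeGeG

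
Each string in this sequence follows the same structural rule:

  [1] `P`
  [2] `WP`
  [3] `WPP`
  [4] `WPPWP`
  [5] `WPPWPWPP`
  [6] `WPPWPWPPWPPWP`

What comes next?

From term 3 onward, concatenate the last term with the second-to-last: WP·P = WPP, WPP·WP = WPPWP, …
Continuing: WPPWPWPPWPPWP · WPPWPWPP gives term 7.

WPPWPWPPWPPWPWPPWPWPP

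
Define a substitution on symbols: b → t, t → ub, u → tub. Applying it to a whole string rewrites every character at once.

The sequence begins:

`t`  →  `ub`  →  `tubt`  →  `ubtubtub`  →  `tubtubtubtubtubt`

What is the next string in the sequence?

Applying the rule to each of the 16 symbols of tubtubtubtubtubt gives the pieces ub tub t ub tub t ub tub t ub tub t ub tub t ub, which concatenate to the answer.

ubtubtubtubtubtubtubtubtubtubtub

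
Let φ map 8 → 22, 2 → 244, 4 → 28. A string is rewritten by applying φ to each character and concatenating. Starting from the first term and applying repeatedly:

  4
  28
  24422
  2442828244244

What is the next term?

Applying the rule to each of the 13 symbols of 2442828244244 gives the pieces 244 28 28 244 22 244 22 244 28 28 244 28 28, which concatenate to the answer.

2442828244222442224428282442828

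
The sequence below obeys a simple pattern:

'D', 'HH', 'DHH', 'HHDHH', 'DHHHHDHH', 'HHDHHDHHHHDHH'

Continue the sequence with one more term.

DHHHHDHHHHDHHDHHHHDHH

From term 3 onward, concatenate the second-to-last term with the last: D·HH = DHH, HH·DHH = HHDHH, …
So term 7 is DHHHHDHH·HHDHHDHHHHDHH.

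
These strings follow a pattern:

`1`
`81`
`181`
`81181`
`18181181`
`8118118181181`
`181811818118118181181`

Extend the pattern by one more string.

From term 3 onward, concatenate the second-to-last term with the last: 1·81 = 181, 81·181 = 81181, …
Continuing: 8118118181181 · 181811818118118181181 gives term 8.

8118118181181181811818118118181181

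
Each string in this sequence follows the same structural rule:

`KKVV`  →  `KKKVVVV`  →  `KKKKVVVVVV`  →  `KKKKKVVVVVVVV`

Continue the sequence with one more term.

KKKKKKVVVVVVVVVV

Reading off run lengths: K runs 2, 3, 4, 5; V runs 2, 4, 6, 8 — each is linear in n (n = 1, 2, …).
For the next term, n = 5, so the run lengths are 6, 10.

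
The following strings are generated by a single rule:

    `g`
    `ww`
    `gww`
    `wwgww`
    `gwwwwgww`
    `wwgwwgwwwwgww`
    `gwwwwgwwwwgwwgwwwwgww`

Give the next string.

wwgwwgwwwwgwwgwwwwgwwwwgwwgwwwwgww

This is a Fibonacci-style word recurrence s(k) = s(k−2)·s(k−1): e.g. g·ww = gww.
Continuing: wwgwwgwwwwgww · gwwwwgwwwwgwwgwwwwgww gives term 8.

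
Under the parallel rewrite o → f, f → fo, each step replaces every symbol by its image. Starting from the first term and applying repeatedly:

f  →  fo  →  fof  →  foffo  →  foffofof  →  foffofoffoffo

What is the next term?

Replace each of the 13 characters of foffofoffoffo in place — fo f fo fo f fo f fo fo f fo fo f — and concatenate.

foffofoffoffofoffofof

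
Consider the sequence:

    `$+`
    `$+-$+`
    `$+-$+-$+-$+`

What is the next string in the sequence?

$+-$+-$+-$+-$+-$+-$+-$+

s(k+1) = s(k)·-·s(k) — each term doubles the last with '-' between the halves.
One more doubling of $+-$+-$+-$+ gives the answer.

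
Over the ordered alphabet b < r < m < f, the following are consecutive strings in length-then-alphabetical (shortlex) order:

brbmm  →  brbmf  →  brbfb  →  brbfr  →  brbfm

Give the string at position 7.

Continuing the enumeration 2 steps past brbfm: brbfm → brbff → (answer).

brrbb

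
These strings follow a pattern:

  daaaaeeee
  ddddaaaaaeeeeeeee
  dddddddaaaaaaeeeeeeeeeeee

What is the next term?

Term n consists of 3n-2 d's, followed by n+3 a's, followed by 4n e's (n = 1, 2, …).
For the next term, n = 4, so the run lengths are 10, 7, 16.

ddddddddddaaaaaaaeeeeeeeeeeeeeeee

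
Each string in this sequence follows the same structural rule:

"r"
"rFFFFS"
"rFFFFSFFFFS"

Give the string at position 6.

rFFFFSFFFFSFFFFSFFFFSFFFFS

Each term is the previous one with FFFFS appended.
From rFFFFSFFFFS, 3 further steps: rFFFFSFFFFS → rFFFFSFFFFSFFFFS → rFFFFSFFFFSFFFFSFFFFS → (answer).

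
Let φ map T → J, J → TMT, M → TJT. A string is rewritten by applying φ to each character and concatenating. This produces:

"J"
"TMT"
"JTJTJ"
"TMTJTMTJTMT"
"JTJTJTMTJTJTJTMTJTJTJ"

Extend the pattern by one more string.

Applying the rule to each of the 21 symbols of JTJTJTMTJTJTJTMTJTJTJ gives the pieces TMT J TMT J TMT J TJT J TMT J TMT J TMT J TJT J TMT J TMT J TMT, which concatenate to the answer.

TMTJTMTJTMTJTJTJTMTJTMTJTMTJTJTJTMTJTMTJTMT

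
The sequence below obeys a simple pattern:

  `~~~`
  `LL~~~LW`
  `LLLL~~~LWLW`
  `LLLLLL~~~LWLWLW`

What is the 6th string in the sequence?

LLLLLLLLLL~~~LWLWLWLWLW

s(k+1) = LL·s(k)·LW, so each term gains LL as a prefix and LW as a suffix.
From LLLLLL~~~LWLWLW, 2 further steps: LLLLLL~~~LWLWLW → LLLLLLLL~~~LWLWLWLW → (answer).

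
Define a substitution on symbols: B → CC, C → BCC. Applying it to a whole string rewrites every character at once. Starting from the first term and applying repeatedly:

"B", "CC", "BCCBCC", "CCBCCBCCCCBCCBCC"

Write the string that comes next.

φ(CCBCCBCCCCBCCBCC) expands symbol-by-symbol to BCC BCC CC BCC BCC CC BCC BCC BCC BCC CC BCC BCC CC BCC BCC; joining the 16 pieces gives the next term.

BCCBCCCCBCCBCCCCBCCBCCBCCBCCCCBCCBCCCCBCCBCC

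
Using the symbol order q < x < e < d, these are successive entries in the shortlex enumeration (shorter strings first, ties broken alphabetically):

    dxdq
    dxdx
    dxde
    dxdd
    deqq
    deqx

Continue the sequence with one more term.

deqe

Find the rightmost character of deqx below d, bump it to the next letter, and reset everything to its right to q.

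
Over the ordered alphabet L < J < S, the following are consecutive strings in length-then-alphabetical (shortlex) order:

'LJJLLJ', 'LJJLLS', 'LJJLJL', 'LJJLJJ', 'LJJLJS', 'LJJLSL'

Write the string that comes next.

The successor of LJJLSL increments the rightmost position that isn't already S and resets every position after it to L.

LJJLSJ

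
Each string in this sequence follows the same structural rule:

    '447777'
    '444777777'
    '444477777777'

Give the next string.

444447777777777

Reading off run lengths: 4 runs 2, 3, 4; 7 runs 4, 6, 8 — each is linear in n, where the shown terms are n = 2, 3, 4.
Setting n = 5 gives 5, 10 characters in each block.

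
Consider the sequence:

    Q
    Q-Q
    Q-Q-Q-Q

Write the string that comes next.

s(k+1) = s(k)·-·s(k) — each term doubles the last with '-' between the halves.
One more doubling of Q-Q-Q-Q gives the answer.

Q-Q-Q-Q-Q-Q-Q-Q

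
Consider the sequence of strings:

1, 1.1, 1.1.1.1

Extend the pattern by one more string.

s(k+1) = s(k)·.·s(k) — each term doubles the last with '.' between the halves.
Doubling 1.1.1.1 with '.' between the halves:

1.1.1.1.1.1.1.1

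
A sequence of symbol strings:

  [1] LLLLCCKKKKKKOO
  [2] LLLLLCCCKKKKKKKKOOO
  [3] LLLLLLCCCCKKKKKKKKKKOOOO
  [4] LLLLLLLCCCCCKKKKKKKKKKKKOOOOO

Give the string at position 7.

The n-th term is n+2 L's then n C's then 2n+2 K's then n O's, where the shown terms are n = 2, 3, 4, 5.
At n = 8 the blocks have lengths 10, 8, 18, 8.

LLLLLLLLLLCCCCCCCCKKKKKKKKKKKKKKKKKKOOOOOOOO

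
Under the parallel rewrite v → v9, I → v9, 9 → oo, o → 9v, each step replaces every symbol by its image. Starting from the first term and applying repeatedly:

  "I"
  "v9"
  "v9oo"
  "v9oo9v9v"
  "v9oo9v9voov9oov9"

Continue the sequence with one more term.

Rewriting the 16 symbols of v9oo9v9voov9oov9 one by one yields v9 oo 9v 9v oo v9 oo v9 9v 9v v9 oo 9v 9v v9 oo; concatenated:

v9oo9v9voov9oov99v9vv9oo9v9vv9oo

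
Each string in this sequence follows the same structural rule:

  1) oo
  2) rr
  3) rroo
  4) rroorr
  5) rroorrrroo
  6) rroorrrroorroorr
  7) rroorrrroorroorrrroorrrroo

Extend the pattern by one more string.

rroorrrroorroorrrroorrrroorroorrrroorroorr

From term 3 onward, concatenate the last term with the second-to-last: rr·oo = rroo, rroo·rr = rroorr, …
The next term joins rroorrrroorroorrrroorrrroo and rroorrrroorroorr.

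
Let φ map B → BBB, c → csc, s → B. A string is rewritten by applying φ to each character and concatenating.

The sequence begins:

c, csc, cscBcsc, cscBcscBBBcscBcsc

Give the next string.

Replace each of the 17 characters of cscBcscBBBcscBcsc in place — csc B csc BBB csc B csc BBB BBB BBB csc B csc BBB csc B csc — and concatenate.

cscBcscBBBcscBcscBBBBBBBBBcscBcscBBBcscBcsc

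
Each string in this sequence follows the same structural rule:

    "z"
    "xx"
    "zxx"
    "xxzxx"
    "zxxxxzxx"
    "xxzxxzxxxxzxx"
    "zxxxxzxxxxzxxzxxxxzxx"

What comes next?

Each term (from the third on) is the two preceding terms concatenated in order: term 3 = z·xx = zxx.
The next term joins xxzxxzxxxxzxx and zxxxxzxxxxzxxzxxxxzxx.

xxzxxzxxxxzxxzxxxxzxxxxzxxzxxxxzxx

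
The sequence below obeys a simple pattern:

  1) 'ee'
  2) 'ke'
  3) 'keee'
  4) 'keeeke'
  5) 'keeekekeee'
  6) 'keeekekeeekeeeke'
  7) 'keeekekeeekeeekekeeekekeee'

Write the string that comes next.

This is a Fibonacci-style word recurrence s(k) = s(k−1)·s(k−2): e.g. ke·ee = keee.
Continuing: keeekekeeekeeekekeeekekeee · keeekekeeekeeeke gives term 8.

keeekekeeekeeekekeeekekeeekeeekekeeekeeeke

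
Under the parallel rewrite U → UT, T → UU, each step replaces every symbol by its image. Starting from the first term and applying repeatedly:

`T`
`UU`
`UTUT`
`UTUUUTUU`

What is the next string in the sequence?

Apply φ to UTUUUTUU symbol by symbol: U→UT, T→UU, U→UT, U→UT, U→UT, T→UU, U→UT, U→UT; joined: UT UU UT UT UT UU UT UT.

UTUUUTUTUTUUUTUT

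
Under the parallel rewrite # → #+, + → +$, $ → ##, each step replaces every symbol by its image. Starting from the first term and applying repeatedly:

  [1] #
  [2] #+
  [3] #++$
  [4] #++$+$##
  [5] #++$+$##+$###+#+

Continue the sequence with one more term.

Applying the rule to each of the 16 symbols of #++$+$##+$###+#+ gives the pieces #+ +$ +$ ## +$ ## #+ #+ +$ ## #+ #+ #+ +$ #+ +$, which concatenate to the answer.

#++$+$##+$###+#++$###+#+#++$#++$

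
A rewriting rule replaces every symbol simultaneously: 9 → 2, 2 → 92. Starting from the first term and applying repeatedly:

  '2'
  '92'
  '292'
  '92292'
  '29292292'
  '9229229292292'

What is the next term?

Replace each of the 13 characters of 9229229292292 in place — 2 92 92 2 92 92 2 92 2 92 92 2 92 — and concatenate.

292922929229229292292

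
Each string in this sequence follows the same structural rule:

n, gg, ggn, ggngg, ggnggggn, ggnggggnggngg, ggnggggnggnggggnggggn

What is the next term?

ggnggggnggnggggnggggnggnggggnggngg

From term 3 onward, concatenate the last term with the second-to-last: gg·n = ggn, ggn·gg = ggngg, …
Continuing: ggnggggnggnggggnggggn · ggnggggnggngg gives term 8.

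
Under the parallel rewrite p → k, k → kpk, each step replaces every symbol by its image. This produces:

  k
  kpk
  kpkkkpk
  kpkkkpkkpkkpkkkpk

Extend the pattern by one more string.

Rewriting the 17 symbols of kpkkkpkkpkkpkkkpk one by one yields kpk k kpk kpk kpk k kpk kpk k kpk kpk k kpk kpk kpk k kpk; concatenated:

kpkkkpkkpkkpkkkpkkpkkkpkkpkkkpkkpkkpkkkpk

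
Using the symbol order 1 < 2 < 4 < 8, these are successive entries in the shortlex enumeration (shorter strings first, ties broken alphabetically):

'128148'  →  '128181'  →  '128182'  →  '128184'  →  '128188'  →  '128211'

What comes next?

Find the rightmost character of 128211 below 8, bump it to the next letter, and reset everything to its right to 1.

128212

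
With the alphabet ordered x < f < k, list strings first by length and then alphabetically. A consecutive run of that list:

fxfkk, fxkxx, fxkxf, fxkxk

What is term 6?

Stepping forward 2 times from fxkxk: fxkxk → fxkfx, then the target.

fxkff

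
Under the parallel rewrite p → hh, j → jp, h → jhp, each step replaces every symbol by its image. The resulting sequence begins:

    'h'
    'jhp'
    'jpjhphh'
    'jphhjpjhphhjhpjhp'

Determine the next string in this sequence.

Replace each of the 17 characters of jphhjpjhphhjhpjhp in place — jp hh jhp jhp jp hh jp jhp hh jhp jhp jp jhp hh jp jhp hh — and concatenate.

jphhjhpjhpjphhjpjhphhjhpjhpjpjhphhjpjhphh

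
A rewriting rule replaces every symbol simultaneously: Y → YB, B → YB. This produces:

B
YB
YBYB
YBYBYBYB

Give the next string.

YBYBYBYBYBYBYBYB

Apply φ to YBYBYBYB symbol by symbol: Y→YB, B→YB, Y→YB, B→YB, Y→YB, B→YB, Y→YB, B→YB; joined: YB YB YB YB YB YB YB YB.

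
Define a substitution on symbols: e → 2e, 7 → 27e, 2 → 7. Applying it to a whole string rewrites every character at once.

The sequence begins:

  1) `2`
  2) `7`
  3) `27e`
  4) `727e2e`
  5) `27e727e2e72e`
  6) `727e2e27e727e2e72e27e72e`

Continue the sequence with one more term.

Rewriting the 24 symbols of 727e2e27e727e2e72e27e72e one by one yields 27e 7 27e 2e 7 2e 7 27e 2e 27e 7 27e 2e 7 2e 27e 7 2e 7 27e 2e 27e 7 2e; concatenated:

27e727e2e72e727e2e27e727e2e72e27e72e727e2e27e72e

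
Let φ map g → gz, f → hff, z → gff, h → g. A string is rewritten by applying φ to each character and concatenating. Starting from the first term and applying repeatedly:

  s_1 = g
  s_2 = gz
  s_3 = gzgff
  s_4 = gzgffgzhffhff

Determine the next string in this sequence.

φ(gzgffgzhffhff) expands symbol-by-symbol to gz gff gz hff hff gz gff g hff hff g hff hff; joining the 13 pieces gives the next term.

gzgffgzhffhffgzgffghffhffghffhff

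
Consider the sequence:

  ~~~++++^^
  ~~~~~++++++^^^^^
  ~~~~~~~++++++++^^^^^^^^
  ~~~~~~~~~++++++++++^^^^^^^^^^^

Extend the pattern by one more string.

Each string has the form ~^{2n+1} +^{2n+2} ^^{3n-1} (n = 1, 2, …).
Setting n = 5 gives 11, 12, 14 characters in each block.

~~~~~~~~~~~++++++++++++^^^^^^^^^^^^^^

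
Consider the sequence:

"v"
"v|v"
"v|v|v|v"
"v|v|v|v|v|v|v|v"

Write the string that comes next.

v|v|v|v|v|v|v|v|v|v|v|v|v|v|v|v

Each string is two copies of the previous one joined by '|'.
One more doubling of v|v|v|v|v|v|v|v gives the answer.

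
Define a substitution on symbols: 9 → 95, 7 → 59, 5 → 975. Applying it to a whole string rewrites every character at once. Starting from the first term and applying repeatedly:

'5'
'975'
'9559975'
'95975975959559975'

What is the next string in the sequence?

Rewriting the 17 symbols of 95975975959559975 one by one yields 95 975 95 59 975 95 59 975 95 975 95 975 975 95 95 59 975; concatenated:

95975955997595599759597595975975959559975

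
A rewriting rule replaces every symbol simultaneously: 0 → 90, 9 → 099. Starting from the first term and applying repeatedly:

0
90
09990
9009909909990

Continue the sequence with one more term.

Rewriting the 13 symbols of 9009909909990 one by one yields 099 90 90 099 099 90 099 099 90 099 099 099 90; concatenated:

0999090099099900990999009909909990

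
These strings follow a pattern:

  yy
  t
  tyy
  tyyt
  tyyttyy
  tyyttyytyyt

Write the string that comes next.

From term 3 onward, concatenate the last term with the second-to-last: t·yy = tyy, tyy·t = tyyt, …
The next term joins tyyttyytyyt and tyyttyy.

tyyttyytyyttyyttyy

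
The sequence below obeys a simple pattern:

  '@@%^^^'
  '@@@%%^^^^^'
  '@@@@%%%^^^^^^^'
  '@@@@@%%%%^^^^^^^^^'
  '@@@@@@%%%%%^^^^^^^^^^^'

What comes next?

Each string has the form @^{n} %^{n-1} ^^{2n-1}, where the shown terms are n = 2, 3, 4, 5, 6.
Setting n = 7 gives 7, 6, 13 characters in each block.

@@@@@@@%%%%%%^^^^^^^^^^^^^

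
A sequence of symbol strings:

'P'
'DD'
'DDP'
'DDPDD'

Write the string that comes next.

From term 3 onward, concatenate the last term with the second-to-last: DD·P = DDP, DDP·DD = DDPDD, …
The next term joins DDPDD and DDP.

DDPDDDDP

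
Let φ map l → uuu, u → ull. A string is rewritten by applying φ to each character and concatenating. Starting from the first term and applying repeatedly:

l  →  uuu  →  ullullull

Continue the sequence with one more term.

ulluuuuuuulluuuuuuulluuuuuu

Apply φ to ullullull symbol by symbol: u→ull, l→uuu, l→uuu, u→ull, l→uuu, l→uuu, u→ull, l→uuu, l→uuu; joined: ull uuu uuu ull uuu uuu ull uuu uuu.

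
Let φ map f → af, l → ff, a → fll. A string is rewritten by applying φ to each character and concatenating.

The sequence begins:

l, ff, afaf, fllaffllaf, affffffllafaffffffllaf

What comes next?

Rewriting the 22 symbols of affffffllafaffffffllaf one by one yields fll af af af af af af ff ff fll af fll af af af af af af ff ff fll af; concatenated:

fllafafafafafaffffffllaffllafafafafafaffffffllaf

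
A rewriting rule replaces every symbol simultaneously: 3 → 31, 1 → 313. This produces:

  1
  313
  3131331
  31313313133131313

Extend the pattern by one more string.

Applying the rule to each of the 17 symbols of 31313313133131313 gives the pieces 31 313 31 313 31 31 313 31 313 31 31 313 31 313 31 313 31, which concatenate to the answer.

31313313133131313313133131313313133131331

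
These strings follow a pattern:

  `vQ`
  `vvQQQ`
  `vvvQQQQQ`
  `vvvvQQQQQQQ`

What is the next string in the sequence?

The n-th term is n v's then 2n-1 Q's (n = 1, 2, …).
For the next term, n = 5, so the run lengths are 5, 9.

vvvvvQQQQQQQQQ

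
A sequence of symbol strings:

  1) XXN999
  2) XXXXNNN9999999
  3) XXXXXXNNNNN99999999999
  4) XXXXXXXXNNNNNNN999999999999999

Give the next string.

Term n consists of 2n X's, followed by 2n-1 N's, followed by 4n-1 9's (n = 1, 2, …).
For the next term, n = 5, so the run lengths are 10, 9, 19.

XXXXXXXXXXNNNNNNNNN9999999999999999999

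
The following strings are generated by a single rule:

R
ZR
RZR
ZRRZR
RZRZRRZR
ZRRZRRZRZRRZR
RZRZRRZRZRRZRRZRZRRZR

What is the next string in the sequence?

ZRRZRRZRZRRZRRZRZRRZRZRRZRRZRZRRZR

From term 3 onward, concatenate the second-to-last term with the last: R·ZR = RZR, ZR·RZR = ZRRZR, …
Continuing: ZRRZRRZRZRRZR · RZRZRRZRZRRZRRZRZRRZR gives term 8.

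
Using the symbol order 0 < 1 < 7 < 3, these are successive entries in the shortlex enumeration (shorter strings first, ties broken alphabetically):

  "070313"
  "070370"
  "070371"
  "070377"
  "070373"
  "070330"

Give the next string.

070331

Treat 070330 as a base-4 numeral over the given alphabet and add one, carrying through any trailing 3's.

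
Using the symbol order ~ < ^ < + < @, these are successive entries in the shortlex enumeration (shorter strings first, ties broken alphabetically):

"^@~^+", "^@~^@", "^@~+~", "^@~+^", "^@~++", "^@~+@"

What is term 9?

Advancing 3 positions from ^@~+@ through ^@~+@ → ^@~@~ → ^@~@^ reaches term 9.

^@~@+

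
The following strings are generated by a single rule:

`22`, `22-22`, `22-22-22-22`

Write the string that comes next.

22-22-22-22-22-22-22-22

Each string is two copies of the previous one joined by '-'.
One more doubling of 22-22-22-22 gives the answer.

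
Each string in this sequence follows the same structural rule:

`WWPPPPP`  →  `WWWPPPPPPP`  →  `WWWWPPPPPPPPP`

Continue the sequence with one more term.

WWWWWPPPPPPPPPPP

The n-th term is n W's then 2n+1 P's, where the shown terms are n = 2, 3, 4.
At n = 5 the blocks have lengths 5, 11.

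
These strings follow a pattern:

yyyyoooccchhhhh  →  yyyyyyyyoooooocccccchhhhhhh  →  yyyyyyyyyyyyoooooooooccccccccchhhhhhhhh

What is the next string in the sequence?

yyyyyyyyyyyyyyyyoooooooooooocccccccccccchhhhhhhhhhh

Reading off run lengths: y runs 4, 8, 12; o runs 3, 6, 9; c runs 3, 6, 9; h runs 5, 7, 9 — each is linear in n (n = 1, 2, …).
For the next term, n = 4, so the run lengths are 16, 12, 12, 11.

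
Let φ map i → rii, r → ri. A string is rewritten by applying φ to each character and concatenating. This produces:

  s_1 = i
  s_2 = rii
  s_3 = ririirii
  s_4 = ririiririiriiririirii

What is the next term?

Rewriting the 21 symbols of ririiririiriiririirii one by one yields ri rii ri rii rii ri rii ri rii rii ri rii rii ri rii ri rii rii ri rii rii; concatenated:

ririiririiriiririiririiriiririiriiririiririiriiririirii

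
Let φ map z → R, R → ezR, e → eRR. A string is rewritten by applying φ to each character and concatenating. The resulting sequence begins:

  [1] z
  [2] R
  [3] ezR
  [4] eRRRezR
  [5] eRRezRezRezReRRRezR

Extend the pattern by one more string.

Applying the rule to each of the 19 symbols of eRRezRezRezReRRRezR gives the pieces eRR ezR ezR eRR R ezR eRR R ezR eRR R ezR eRR ezR ezR ezR eRR R ezR, which concatenate to the answer.

eRRezRezReRRRezReRRRezReRRRezReRRezRezRezReRRRezR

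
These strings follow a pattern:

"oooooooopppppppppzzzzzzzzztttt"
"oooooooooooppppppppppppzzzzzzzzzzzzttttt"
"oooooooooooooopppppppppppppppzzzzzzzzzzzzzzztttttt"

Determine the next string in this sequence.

oooooooooooooooooppppppppppppppppppzzzzzzzzzzzzzzzzzzttttttt

Term n consists of 3n+2 o's, followed by 3n+3 p's, followed by 3n+3 z's, followed by n+2 t's, where the shown terms are n = 2, 3, 4.
Setting n = 5 gives 17, 18, 18, 7 characters in each block.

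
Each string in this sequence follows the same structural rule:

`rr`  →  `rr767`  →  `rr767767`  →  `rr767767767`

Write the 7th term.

The strings grow by a fixed suffix 767 each time.
From rr767767767, 3 further steps: rr767767767 → rr767767767767 → rr767767767767767 → (answer).

rr767767767767767767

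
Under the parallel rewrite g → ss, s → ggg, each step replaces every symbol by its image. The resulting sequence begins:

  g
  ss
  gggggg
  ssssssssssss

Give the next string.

gggggggggggggggggggggggggggggggggggg

Rewriting each symbol of ssssssssssss: s→ggg, s→ggg, s→ggg, s→ggg, s→ggg, s→ggg, s→ggg, s→ggg, s→ggg, s→ggg, s→ggg, s→ggg, which concatenates to ggg ggg ggg ggg ggg ggg ggg ggg ggg ggg ggg ggg.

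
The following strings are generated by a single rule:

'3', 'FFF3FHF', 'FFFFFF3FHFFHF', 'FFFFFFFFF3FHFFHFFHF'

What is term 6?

s(k+1) = FFF·s(k)·FHF, so each term gains FFF as a prefix and FHF as a suffix.
From FFFFFFFFF3FHFFHFFHF, 2 further steps: FFFFFFFFF3FHFFHFFHF → FFFFFFFFFFFF3FHFFHFFHFFHF → (answer).

FFFFFFFFFFFFFFF3FHFFHFFHFFHFFHF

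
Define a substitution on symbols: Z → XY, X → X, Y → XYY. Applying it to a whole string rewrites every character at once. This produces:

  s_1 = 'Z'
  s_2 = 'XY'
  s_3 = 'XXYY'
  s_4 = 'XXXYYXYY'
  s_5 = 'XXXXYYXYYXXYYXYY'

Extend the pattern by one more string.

XXXXXYYXYYXXYYXYYXXXYYXYYXXYYXYY

Applying the rule to each of the 16 symbols of XXXXYYXYYXXYYXYY gives the pieces X X X X XYY XYY X XYY XYY X X XYY XYY X XYY XYY, which concatenate to the answer.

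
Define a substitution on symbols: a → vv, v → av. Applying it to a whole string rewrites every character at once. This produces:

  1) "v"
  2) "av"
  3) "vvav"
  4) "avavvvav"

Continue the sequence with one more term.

vvavvvavavavvvav

Expanding avavvvav: a→vv, v→av, a→vv, v→av, v→av, v→av, a→vv, v→av. Concatenated: vv av vv av av av vv av.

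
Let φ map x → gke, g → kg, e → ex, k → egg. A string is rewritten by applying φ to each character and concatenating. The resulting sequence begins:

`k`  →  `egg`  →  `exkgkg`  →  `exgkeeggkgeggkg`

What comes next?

exgkekgeggexexkgkgeggkgexkgkgeggkg

Applying the rule to each of the 15 symbols of exgkeeggkgeggkg gives the pieces ex gke kg egg ex ex kg kg egg kg ex kg kg egg kg, which concatenate to the answer.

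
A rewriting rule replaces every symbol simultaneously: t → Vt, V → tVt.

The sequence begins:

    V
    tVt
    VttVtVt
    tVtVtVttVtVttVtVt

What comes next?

Rewriting the 17 symbols of tVtVtVttVtVttVtVt one by one yields Vt tVt Vt tVt Vt tVt Vt Vt tVt Vt tVt Vt Vt tVt Vt tVt Vt; concatenated:

VttVtVttVtVttVtVtVttVtVttVtVtVttVtVttVtVt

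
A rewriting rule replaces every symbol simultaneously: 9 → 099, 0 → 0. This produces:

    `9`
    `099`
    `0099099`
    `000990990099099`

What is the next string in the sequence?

Applying the rule to each of the 15 symbols of 000990990099099 gives the pieces 0 0 0 099 099 0 099 099 0 0 099 099 0 099 099, which concatenate to the answer.

0000990990099099000990990099099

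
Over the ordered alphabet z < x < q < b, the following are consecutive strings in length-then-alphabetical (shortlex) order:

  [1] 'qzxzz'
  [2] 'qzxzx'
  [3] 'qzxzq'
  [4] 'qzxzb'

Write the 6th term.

Advancing 2 positions from qzxzb through qzxzb → qzxxz reaches term 6.

qzxxx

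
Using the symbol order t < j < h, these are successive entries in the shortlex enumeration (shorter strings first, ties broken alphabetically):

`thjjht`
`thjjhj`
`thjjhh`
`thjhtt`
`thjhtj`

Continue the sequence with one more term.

Treat thjhtj as a base-3 numeral over the given alphabet and add one, carrying through any trailing h's.

thjhth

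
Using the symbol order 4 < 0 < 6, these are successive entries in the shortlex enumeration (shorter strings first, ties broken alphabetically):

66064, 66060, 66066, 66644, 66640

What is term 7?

66604

Stepping forward 2 times from 66640: 66640 → 66646, then the target.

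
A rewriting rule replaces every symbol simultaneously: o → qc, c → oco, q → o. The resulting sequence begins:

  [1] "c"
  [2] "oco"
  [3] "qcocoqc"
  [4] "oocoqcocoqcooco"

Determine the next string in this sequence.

Rewriting the 15 symbols of oocoqcocoqcooco one by one yields qc qc oco qc o oco qc oco qc o oco qc qc oco qc; concatenated:

qcqcocoqcoocoqcocoqcoocoqcqcocoqc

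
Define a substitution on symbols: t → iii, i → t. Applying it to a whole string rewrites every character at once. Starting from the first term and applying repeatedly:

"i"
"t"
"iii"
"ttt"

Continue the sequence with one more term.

iiiiiiiii

Rewriting each symbol of ttt: t→iii, t→iii, t→iii, which concatenates to iii iii iii.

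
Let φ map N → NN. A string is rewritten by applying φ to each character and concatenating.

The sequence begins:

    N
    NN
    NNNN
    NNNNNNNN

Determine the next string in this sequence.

Apply φ to NNNNNNNN symbol by symbol: N→NN, N→NN, N→NN, N→NN, N→NN, N→NN, N→NN, N→NN; joined: NN NN NN NN NN NN NN NN.

NNNNNNNNNNNNNNNN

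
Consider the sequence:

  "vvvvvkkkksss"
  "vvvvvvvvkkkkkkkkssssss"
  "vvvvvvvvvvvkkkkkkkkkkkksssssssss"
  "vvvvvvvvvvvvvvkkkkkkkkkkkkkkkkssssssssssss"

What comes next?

Reading off run lengths: v runs 5, 8, 11, 14; k runs 4, 8, 12, 16; s runs 3, 6, 9, 12 — each is linear in n (n = 1, 2, …).
Setting n = 5 gives 17, 20, 15 characters in each block.

vvvvvvvvvvvvvvvvvkkkkkkkkkkkkkkkkkkkksssssssssssssss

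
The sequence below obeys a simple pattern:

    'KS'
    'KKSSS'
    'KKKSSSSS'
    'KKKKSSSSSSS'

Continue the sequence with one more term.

The n-th term is n K's then 2n-1 S's (n = 1, 2, …).
Setting n = 5 gives 5, 9 characters in each block.

KKKKKSSSSSSSSS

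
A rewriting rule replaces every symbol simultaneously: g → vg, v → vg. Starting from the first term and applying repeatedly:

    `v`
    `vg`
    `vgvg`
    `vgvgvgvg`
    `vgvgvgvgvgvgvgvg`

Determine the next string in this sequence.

Replace each of the 16 characters of vgvgvgvgvgvgvgvg in place — vg vg vg vg vg vg vg vg vg vg vg vg vg vg vg vg — and concatenate.

vgvgvgvgvgvgvgvgvgvgvgvgvgvgvgvg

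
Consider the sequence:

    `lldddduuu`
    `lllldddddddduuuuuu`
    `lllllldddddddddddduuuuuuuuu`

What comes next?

The n-th term is 2n l's then 4n d's then 3n u's (n = 1, 2, …).
At n = 4 the blocks have lengths 8, 16, 12.

lllllllldddddddddddddddduuuuuuuuuuuu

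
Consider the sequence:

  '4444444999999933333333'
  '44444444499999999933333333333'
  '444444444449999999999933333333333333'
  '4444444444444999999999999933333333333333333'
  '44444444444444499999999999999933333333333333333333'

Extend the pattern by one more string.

The n-th term is 2n+3 4's then 2n+3 9's then 3n+2 3's, where the shown terms are n = 2, 3, 4, 5, 6.
At n = 7 the blocks have lengths 17, 17, 23.

444444444444444449999999999999999933333333333333333333333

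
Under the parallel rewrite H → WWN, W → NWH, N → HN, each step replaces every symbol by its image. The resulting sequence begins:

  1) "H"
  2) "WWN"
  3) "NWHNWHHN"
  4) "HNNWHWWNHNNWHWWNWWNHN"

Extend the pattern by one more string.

φ(HNNWHWWNHNNWHWWNWWNHN) expands symbol-by-symbol to WWN HN HN NWH WWN NWH NWH HN WWN HN HN NWH WWN NWH NWH HN NWH NWH HN WWN HN; joining the 21 pieces gives the next term.

WWNHNHNNWHWWNNWHNWHHNWWNHNHNNWHWWNNWHNWHHNNWHNWHHNWWNHN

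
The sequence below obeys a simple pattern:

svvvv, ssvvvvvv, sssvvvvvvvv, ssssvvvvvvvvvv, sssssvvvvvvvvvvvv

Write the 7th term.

sssssssvvvvvvvvvvvvvvvv

Each string has the form s^{n} v^{2n+2} (n = 1, 2, …).
At n = 7 the blocks have lengths 7, 16.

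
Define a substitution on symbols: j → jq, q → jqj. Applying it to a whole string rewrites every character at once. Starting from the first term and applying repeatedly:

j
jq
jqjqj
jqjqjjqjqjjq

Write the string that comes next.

Rewriting each symbol of jqjqjjqjqjjq: j→jq, q→jqj, j→jq, q→jqj, j→jq, j→jq, q→jqj, j→jq, q→jqj, j→jq, j→jq, q→jqj, which concatenates to jq jqj jq jqj jq jq jqj jq jqj jq jq jqj.

jqjqjjqjqjjqjqjqjjqjqjjqjqjqj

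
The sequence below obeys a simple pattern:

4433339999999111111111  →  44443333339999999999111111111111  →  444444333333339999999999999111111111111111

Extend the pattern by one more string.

4444444433333333339999999999999999111111111111111111

Reading off run lengths: 4 runs 2, 4, 6; 3 runs 4, 6, 8; 9 runs 7, 10, 13; 1 runs 9, 12, 15 — each is linear in n, where the shown terms are n = 2, 3, 4.
At n = 5 the blocks have lengths 8, 10, 16, 18.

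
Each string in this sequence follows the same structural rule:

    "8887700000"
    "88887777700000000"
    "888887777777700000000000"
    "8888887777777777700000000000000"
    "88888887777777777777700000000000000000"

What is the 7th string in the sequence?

The n-th term is n+2 8's then 3n-1 7's then 3n+2 0's (n = 1, 2, …).
At n = 7 the blocks have lengths 9, 20, 23.

8888888887777777777777777777700000000000000000000000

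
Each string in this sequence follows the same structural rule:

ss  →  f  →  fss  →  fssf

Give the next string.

fssffss

This is a Fibonacci-style word recurrence s(k) = s(k−1)·s(k−2): e.g. f·ss = fss.
The next term joins fssf and fss.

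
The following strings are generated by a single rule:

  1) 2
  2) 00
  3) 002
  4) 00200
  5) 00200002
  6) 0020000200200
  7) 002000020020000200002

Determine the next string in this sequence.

0020000200200002000020020000200200

This is a Fibonacci-style word recurrence s(k) = s(k−1)·s(k−2): e.g. 00·2 = 002.
So term 8 is 002000020020000200002·0020000200200.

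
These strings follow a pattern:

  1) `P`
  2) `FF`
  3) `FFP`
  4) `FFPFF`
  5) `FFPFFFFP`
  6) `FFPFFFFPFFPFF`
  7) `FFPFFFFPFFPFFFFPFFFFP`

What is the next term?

FFPFFFFPFFPFFFFPFFFFPFFPFFFFPFFPFF

Each term (from the third on) is the previous term followed by the one before it: term 3 = FF·P = FFP.
So term 8 is FFPFFFFPFFPFFFFPFFFFP·FFPFFFFPFFPFF.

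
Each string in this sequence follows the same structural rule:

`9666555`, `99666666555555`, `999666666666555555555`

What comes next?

9999666666666666555555555555

The n-th term is n 9's then 3n 6's then 3n 5's (n = 1, 2, …).
For the next term, n = 4, so the run lengths are 4, 12, 12.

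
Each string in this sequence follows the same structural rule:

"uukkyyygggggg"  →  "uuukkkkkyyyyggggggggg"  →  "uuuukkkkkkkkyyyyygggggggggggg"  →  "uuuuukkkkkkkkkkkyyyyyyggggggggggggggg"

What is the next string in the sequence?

uuuuuukkkkkkkkkkkkkkyyyyyyygggggggggggggggggg

Term n consists of n+1 u's, followed by 3n-1 k's, followed by n+2 y's, followed by 3n+3 g's (n = 1, 2, …).
Setting n = 5 gives 6, 14, 7, 18 characters in each block.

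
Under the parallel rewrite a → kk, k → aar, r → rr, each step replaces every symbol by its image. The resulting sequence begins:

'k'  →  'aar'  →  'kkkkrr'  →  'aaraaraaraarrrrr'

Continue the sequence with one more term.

kkkkrrkkkkrrkkkkrrkkkkrrrrrrrrrr

Applying the rule to each of the 16 symbols of aaraaraaraarrrrr gives the pieces kk kk rr kk kk rr kk kk rr kk kk rr rr rr rr rr, which concatenate to the answer.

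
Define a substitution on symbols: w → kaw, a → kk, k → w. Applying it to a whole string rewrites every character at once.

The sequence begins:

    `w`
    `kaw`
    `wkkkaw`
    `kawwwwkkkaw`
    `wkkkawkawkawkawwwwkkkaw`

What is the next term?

kawwwwkkkawwkkkawwkkkawwkkkawkawkawkawwwwkkkaw

Applying the rule to each of the 23 symbols of wkkkawkawkawkawwwwkkkaw gives the pieces kaw w w w kk kaw w kk kaw w kk kaw w kk kaw kaw kaw kaw w w w kk kaw, which concatenate to the answer.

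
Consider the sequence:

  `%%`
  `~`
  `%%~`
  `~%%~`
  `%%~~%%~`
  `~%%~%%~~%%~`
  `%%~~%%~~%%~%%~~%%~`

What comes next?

This is a Fibonacci-style word recurrence s(k) = s(k−2)·s(k−1): e.g. %%·~ = %%~.
So term 8 is ~%%~%%~~%%~·%%~~%%~~%%~%%~~%%~.

~%%~%%~~%%~%%~~%%~~%%~%%~~%%~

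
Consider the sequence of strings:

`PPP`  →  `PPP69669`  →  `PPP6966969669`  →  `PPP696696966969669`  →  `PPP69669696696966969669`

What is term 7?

PPP696696966969669696696966969669

Every step adds 69669 to the end: s(k+1) = s(k)·69669.
From PPP69669696696966969669, 2 further steps: PPP69669696696966969669 → PPP6966969669696696966969669 → (answer).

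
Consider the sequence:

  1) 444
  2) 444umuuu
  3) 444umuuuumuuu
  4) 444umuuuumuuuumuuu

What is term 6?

Each term is the previous one with umuuu appended.
From 444umuuuumuuuumuuu, 2 further steps: 444umuuuumuuuumuuu → 444umuuuumuuuumuuuumuuu → (answer).

444umuuuumuuuumuuuumuuuumuuu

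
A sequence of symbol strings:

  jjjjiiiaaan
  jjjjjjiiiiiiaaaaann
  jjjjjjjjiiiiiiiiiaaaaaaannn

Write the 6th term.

Each string has the form j^{2n+2} i^{3n} a^{2n+1} n^{n} (n = 1, 2, …).
For term 6, n = 6, so the run lengths are 14, 18, 13, 6.

jjjjjjjjjjjjjjiiiiiiiiiiiiiiiiiiaaaaaaaaaaaaannnnnn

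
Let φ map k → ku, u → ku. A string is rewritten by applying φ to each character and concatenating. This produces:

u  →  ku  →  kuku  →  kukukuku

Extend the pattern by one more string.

kukukukukukukuku

Rewriting each symbol of kukukuku: k→ku, u→ku, k→ku, u→ku, k→ku, u→ku, k→ku, u→ku, which concatenates to ku ku ku ku ku ku ku ku.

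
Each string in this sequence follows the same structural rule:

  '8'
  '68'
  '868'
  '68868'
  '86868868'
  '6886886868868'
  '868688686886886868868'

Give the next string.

6886886868868868688686886886868868

From term 3 onward, concatenate the second-to-last term with the last: 8·68 = 868, 68·868 = 68868, …
Continuing: 6886886868868 · 868688686886886868868 gives term 8.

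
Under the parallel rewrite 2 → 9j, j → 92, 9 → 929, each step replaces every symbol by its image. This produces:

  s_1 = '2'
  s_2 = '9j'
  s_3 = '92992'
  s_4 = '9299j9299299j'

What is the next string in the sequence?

Rewriting the 13 symbols of 9299j9299299j one by one yields 929 9j 929 929 92 929 9j 929 929 9j 929 929 92; concatenated:

9299j929929929299j9299299j92992992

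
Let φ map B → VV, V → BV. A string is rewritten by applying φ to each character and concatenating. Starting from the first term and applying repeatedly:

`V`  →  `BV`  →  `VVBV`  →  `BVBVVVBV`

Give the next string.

Expanding BVBVVVBV: B→VV, V→BV, B→VV, V→BV, V→BV, V→BV, B→VV, V→BV. Concatenated: VV BV VV BV BV BV VV BV.

VVBVVVBVBVBVVVBV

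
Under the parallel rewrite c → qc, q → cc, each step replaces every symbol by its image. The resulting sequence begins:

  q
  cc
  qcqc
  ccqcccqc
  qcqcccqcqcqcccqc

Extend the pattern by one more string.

φ(qcqcccqcqcqcccqc) expands symbol-by-symbol to cc qc cc qc qc qc cc qc cc qc cc qc qc qc cc qc; joining the 16 pieces gives the next term.

ccqcccqcqcqcccqcccqcccqcqcqcccqc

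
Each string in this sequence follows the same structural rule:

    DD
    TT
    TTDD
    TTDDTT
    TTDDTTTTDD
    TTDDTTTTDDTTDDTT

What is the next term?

TTDDTTTTDDTTDDTTTTDDTTTTDD

This is a Fibonacci-style word recurrence s(k) = s(k−1)·s(k−2): e.g. TT·DD = TTDD.
Continuing: TTDDTTTTDDTTDDTT · TTDDTTTTDD gives term 7.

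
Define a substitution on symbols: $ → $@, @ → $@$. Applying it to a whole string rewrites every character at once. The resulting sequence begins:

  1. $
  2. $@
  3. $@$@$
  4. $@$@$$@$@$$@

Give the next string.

Apply φ to $@$@$$@$@$$@ symbol by symbol: $→$@, @→$@$, $→$@, @→$@$, $→$@, $→$@, @→$@$, $→$@, @→$@$, $→$@, $→$@, @→$@$; joined: $@ $@$ $@ $@$ $@ $@ $@$ $@ $@$ $@ $@ $@$.

$@$@$$@$@$$@$@$@$$@$@$$@$@$@$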